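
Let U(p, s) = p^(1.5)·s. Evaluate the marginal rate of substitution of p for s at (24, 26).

MU_p = 1.5·√p·s and MU_s = p^(1.5).
MRS = MU_p/MU_s = (1.5)·s/p.
At (24, 26): MRS = 1.625.
That is, one extra unit of p is worth 1.625 units of s at the margin.

MRS = 1.625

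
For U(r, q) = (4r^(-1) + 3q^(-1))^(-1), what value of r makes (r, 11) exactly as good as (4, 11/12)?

r = 1

U depends on (r, q) only through S = 4r^(-1) + 3q^(-1), so equal utility means equal S. At (4, 11/12): S = 47/11.
With q = 11: 3·11^(-1) = 3/11, so 4r^(-1) = 47/11 − 3/11 = 4, i.e. r^(-1) = 1.
Hence r = 1/1 = 1.
Check: U(1, 11) = 0.234.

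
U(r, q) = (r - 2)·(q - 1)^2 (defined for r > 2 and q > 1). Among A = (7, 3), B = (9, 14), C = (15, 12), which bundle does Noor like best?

Evaluate utility at each bundle:
U(A) = 20.
U(B) = 1183.
U(C) = 1573.
Highest utility is C, so C ≻ B ≻ A.

Bundle C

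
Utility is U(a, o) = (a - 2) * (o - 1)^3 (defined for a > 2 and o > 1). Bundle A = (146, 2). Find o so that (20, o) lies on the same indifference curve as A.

U(146, 2) = 144.
Set U(20, o) = 144 and solve.
With a = 20: (20 − 2) = 18, so (o − 1)^3 = 144/18 = 8.
Taking the cube root (with o > 1): o − 1 = 2, so o = 3.
Check: U(20, 3) = 144.

o = 3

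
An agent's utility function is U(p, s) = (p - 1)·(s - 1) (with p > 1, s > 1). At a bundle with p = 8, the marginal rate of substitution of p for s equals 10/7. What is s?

s = 11

MU_p = (s−1), MU_s = (p−1).
MRS = (s−1)/(p−1).
Substitute p = 8: MRS = (s − 1)/7. Setting this equal to 10/7 gives s − 1 = (10/7)·7 = 10, so s = 11.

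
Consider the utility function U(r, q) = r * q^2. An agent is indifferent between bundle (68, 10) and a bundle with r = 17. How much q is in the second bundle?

U(68, 10) = 6800.
Set U(17, q) = 6800 and solve.
With r = 17: q^2 = 6800/17 = 400; taking the square root, q = 20.
Check: U(17, 20) = 6800.

q = 20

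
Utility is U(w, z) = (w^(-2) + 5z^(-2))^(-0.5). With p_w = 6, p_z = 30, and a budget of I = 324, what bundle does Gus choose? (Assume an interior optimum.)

w* = 9, z* = 9

For CES with ρ = -2, MRS = (1/5)·(z/w)^3.
Tangency: set MRS = p_w/p_z = 6/30 = 0.2.
So (z/w)^3 = 1; taking the cube root, z/w = 1, i.e. z = w.
Substitute into the budget 6·w + 30·z = 324: 36·w = 324, so w* = 9 and z* = 9.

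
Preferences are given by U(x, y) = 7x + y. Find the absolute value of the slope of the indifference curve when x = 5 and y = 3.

MU_x = 7, MU_y = 1, so MRS = 7/1 = 7 at every bundle.
At (5, 3): MRS = 7.
The indifference curve has slope −7 at this bundle.

MRS = 7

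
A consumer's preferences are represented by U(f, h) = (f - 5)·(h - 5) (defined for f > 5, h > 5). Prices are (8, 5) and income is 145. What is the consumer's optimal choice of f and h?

MU_f = (h−5), MU_h = (f−5).
MRS = (h−5)/(f−5).
Tangency: set MRS = p_f/p_h = 8/5 = 1.6.
So (h − 5)/(f − 5) = 1.6, i.e. (h − 5) = 1.6·(f − 5).
Rewrite the budget in excess-of-subsistence terms: 8·(f − 5) + 5·(h − 5) = 145 − 8·5 − 5·5 = 80.
Substituting, 16·(f − 5) = 80, so f − 5 = 5 and f* = 10.
Then h − 5 = 1.6·5 = 8, so h* = 13.

f* = 10, h* = 13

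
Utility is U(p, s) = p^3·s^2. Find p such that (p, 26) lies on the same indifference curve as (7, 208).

U(7, 208) = 14839552.
Set U(p, 26) = 14839552 and solve.
With s = 26: 26^2 = 676, so p^3 = 14839552/676 = 21952; taking the cube root, p = 28.
Check: U(28, 26) = 14839552.

p = 28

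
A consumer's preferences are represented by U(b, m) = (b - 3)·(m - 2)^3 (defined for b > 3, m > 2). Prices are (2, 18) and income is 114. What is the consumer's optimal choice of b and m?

MU_b = (m−2)^3, MU_m = 3·(b−3)·(m−2)^2.
MRS = (1/3)·(m−2)/(b−3).
Tangency: set MRS = p_b/p_m = 2/18 = 1/9.
So (1/3)·(m − 2)/(b − 3) = 1/9, i.e. (m − 2) = (1/3)·(b − 3).
Rewrite the budget in excess-of-subsistence terms: 2·(b − 3) + 18·(m − 2) = 114 − 2·3 − 18·2 = 72.
Substituting, 8·(b − 3) = 72, so b − 3 = 9 and b* = 12.
Then m − 2 = (1/3)·9 = 3, so m* = 5.

b* = 12, m* = 5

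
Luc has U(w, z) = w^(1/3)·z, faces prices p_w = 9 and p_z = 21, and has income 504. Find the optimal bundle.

w* = 14, z* = 18

MU_w = 1/3·w^(-2/3)·z and MU_z = w^(1/3).
MRS = MU_w/MU_z = (1/3)·z/w.
Tangency: set MRS = p_w/p_z = 9/21 = 3/7.
So (1/3)·z/w = 3/7, i.e. z = (9/7)·w.
Substitute into the budget 9·w + 21·z = 504: 36·w = 504, so w* = 14.
Then z* = (9/7)·14 = 18.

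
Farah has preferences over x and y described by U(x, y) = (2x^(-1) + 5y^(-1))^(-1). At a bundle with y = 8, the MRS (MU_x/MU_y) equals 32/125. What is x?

For CES with ρ = -1, MRS = (2/5)·(y/x)^2.
Setting (2/5)·(8/x)^2 = 32/125 gives (8/x)^2 = 16/25, so 8/x = 0.8 and x = 10.

x = 10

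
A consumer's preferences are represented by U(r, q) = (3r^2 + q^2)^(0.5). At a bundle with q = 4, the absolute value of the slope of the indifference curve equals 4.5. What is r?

r = 6

For CES with ρ = 2, MRS = (3/1)·(q/r)^(-1).
Setting (3/1)·(4/r)^(-1) = 4.5 gives (4/r)^(-1) = 1.5, so 4/r = 2/3 and r = 6.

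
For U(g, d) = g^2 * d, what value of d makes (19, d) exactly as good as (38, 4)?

d = 16

U(38, 4) = 5776.
Set U(19, d) = 5776 and solve.
With g = 19: 19^2 = 361, so d = 5776/361 = 16.
Check: U(19, 16) = 5776.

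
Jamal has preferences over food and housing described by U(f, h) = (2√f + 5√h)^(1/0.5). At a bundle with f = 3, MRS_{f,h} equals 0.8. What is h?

h = 12

For CES with ρ = 0.5, MRS = (2/5)·√(h/f).
Setting (2/5)·√(h/3) = 0.8 gives √(h/3) = 2, so h/3 = 4 and h = 12.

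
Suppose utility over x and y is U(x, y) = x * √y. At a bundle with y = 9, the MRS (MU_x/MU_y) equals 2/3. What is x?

x = 27

MU_x = √y and MU_y = 0.5·x·y^(-0.5).
MRS = MU_x/MU_y = (2)·y/x.
Substitute y = 9: MRS = 18/x. Setting 18/x = 2/3 gives x = 18/(2/3) = 27.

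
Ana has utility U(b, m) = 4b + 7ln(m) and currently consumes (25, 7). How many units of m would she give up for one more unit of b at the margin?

MU_b = 4, MU_m = 7/m.
MRS = 4 ÷ (7/m).
At (25, 7): MRS = 4.
The indifference curve has slope −4 at this bundle.

MRS = 4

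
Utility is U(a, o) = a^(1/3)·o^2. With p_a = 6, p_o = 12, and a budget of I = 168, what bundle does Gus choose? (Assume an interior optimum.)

a* = 4, o* = 12

MU_a = 1/3·a^(-2/3)·o^2 and MU_o = 2·a^(1/3)·o.
MRS = MU_a/MU_o = (1/6)·o/a.
Tangency: set MRS = p_a/p_o = 6/12 = 0.5.
So (1/6)·o/a = 0.5, i.e. o = 3·a.
Substitute into the budget 6·a + 12·o = 168: 42·a = 168, so a* = 4.
Then o* = 3·4 = 12.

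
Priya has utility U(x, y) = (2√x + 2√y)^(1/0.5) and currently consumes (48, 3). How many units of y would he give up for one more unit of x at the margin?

MRS = 0.25

For CES with ρ = 0.5, MRS = √(y/x).
At (48, 3): MRS = 0.25.
The indifference curve has slope −0.25 at this bundle.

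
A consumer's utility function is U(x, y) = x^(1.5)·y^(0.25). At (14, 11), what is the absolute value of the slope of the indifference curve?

MU_x = 1.5·√x·y^(0.25) and MU_y = 0.25·x^(1.5)·y^(-0.75).
MRS = MU_x/MU_y = (6)·y/x.
At (14, 11): MRS = 33/7.
So at (14, 11) the consumer would give up 33/7 units of y for one more unit of x.

MRS = 33/7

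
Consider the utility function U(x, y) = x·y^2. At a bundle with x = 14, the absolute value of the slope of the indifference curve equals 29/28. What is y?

MU_x = y^2 and MU_y = 2·x·y.
MRS = MU_x/MU_y = (1/2)·y/x.
Substitute x = 14: MRS = y/28. Setting y/28 = 29/28 gives y = (29/28)·28 = 29.

y = 29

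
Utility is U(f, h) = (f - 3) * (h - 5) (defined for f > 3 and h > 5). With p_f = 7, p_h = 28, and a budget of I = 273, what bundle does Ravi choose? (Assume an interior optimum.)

f* = 11, h* = 7

MU_f = (h−5), MU_h = (f−3).
MRS = (h−5)/(f−3).
Tangency: set MRS = p_f/p_h = 7/28 = 0.25.
So (h − 5)/(f − 3) = 0.25, i.e. (h − 5) = 0.25·(f − 3).
Rewrite the budget in excess-of-subsistence terms: 7·(f − 3) + 28·(h − 5) = 273 − 7·3 − 28·5 = 112.
Substituting, 14·(f − 3) = 112, so f − 3 = 8 and f* = 11.
Then h − 5 = 0.25·8 = 2, so h* = 7.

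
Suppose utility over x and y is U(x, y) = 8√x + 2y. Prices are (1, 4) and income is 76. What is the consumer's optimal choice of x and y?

MU_x = 8/(2√x), MU_y = 2.
MRS = 8/(2√x) ÷ 2.
Tangency: set MRS = p_x/p_y = 1/4 = 0.25.
MRS depends only on x: 2/√x = 0.25 ⇒ √x = 2/0.25 = 8 ⇒ x* = 64.
From the budget, 4·y = 76 − 1·64 = 12, so y* = 3.

x* = 64, y* = 3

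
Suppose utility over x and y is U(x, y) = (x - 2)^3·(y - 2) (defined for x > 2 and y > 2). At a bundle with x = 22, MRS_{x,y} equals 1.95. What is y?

MU_x = 3·(x−2)^2·(y−2), MU_y = (x−2)^3.
MRS = (3/1)·(y−2)/(x−2).
Substitute x = 22: MRS = (y − 2)/(20/3). Setting this equal to 1.95 gives y − 2 = 1.95·(20/3) = 13, so y = 15.

y = 15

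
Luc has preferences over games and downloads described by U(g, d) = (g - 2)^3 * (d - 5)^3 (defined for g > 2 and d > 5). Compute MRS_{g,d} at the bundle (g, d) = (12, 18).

MU_g = 3·(g−2)^2·(d−5)^3, MU_d = 3·(g−2)^3·(d−5)^2.
MRS = (d−5)/(g−2).
At (12, 18): MRS = 1.3.
That is, one extra unit of g is worth 1.3 units of d at the margin.

MRS = 1.3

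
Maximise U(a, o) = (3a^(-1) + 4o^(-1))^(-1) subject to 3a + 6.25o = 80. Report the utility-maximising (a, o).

For CES with ρ = -1, MRS = (3/4)·(o/a)^2.
Tangency: set MRS = p_a/p_o = 3/6.25 = 12/25.
So (o/a)^2 = 16/25; taking the square root, o/a = 0.8, i.e. o = 0.8·a.
Substitute into the budget 3·a + 6.25·o = 80: 8·a = 80, so a* = 10 and o* = 0.8·10 = 8.

a* = 10, o* = 8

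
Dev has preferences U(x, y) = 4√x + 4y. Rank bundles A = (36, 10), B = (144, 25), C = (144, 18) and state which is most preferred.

Bundle B

Evaluate utility at each bundle:
U(A) = 64.000.
U(B) = 148.000.
U(C) = 120.000.
Highest utility is B, so B ≻ C ≻ A.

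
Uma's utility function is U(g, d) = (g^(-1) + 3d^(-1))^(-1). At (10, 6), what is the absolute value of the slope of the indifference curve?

For CES with ρ = -1, MRS = (1/3)·(d/g)^2.
At (10, 6): MRS = 3/25.
The indifference curve has slope −3/25 at this bundle.

MRS = 3/25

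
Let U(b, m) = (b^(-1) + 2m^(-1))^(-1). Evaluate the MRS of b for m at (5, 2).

MRS = 2/25

For CES with ρ = -1, MRS = (1/2)·(m/b)^2.
At (5, 2): MRS = 2/25.
That is, one extra unit of b is worth 2/25 units of m at the margin.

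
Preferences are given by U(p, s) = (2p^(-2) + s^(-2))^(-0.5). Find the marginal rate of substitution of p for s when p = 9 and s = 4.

MRS = 128/729

For CES with ρ = -2, MRS = (2/1)·(s/p)^3.
At (9, 4): MRS = 128/729.
That is, one extra unit of p is worth 128/729 units of s at the margin.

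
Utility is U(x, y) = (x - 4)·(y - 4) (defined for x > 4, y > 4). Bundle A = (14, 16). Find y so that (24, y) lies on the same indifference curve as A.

U(14, 16) = 120.
Set U(24, y) = 120 and solve.
With x = 24: (24 − 4) = 20, so (y − 4) = 120/20 = 6.
So y = 4 + 6 = 10.
Check: U(24, 10) = 120.

y = 10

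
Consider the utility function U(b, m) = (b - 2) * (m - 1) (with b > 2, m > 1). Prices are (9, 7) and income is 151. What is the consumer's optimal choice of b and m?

b* = 9, m* = 10

MU_b = (m−1), MU_m = (b−2).
MRS = (m−1)/(b−2).
Tangency: set MRS = p_b/p_m = 9/7.
So (m − 1)/(b − 2) = 9/7, i.e. (m − 1) = (9/7)·(b − 2).
Rewrite the budget in excess-of-subsistence terms: 9·(b − 2) + 7·(m − 1) = 151 − 9·2 − 7·1 = 126.
Substituting, 18·(b − 2) = 126, so b − 2 = 7 and b* = 9.
Then m − 1 = (9/7)·7 = 9, so m* = 10.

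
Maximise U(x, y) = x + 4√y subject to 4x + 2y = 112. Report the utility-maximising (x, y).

x* = 20, y* = 16

MU_x = 1, MU_y = 4/(2√y).
MRS = 1 ÷ (4/(2√y)).
Tangency: set MRS = p_x/p_y = 4/2 = 2.
MRS depends only on y: 0.5·√y = 2 ⇒ √y = 2/0.5 = 4 ⇒ y* = 16.
From the budget, 4·x = 112 − 2·16 = 80, so x* = 20.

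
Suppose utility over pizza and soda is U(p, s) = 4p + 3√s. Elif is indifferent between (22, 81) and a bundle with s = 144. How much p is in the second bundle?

p = 19.75

U(22, 81) = 115.
Set U(p, 144) = 115 and solve.
With s = 144: √144 = 12, so 4p = 115 − 3·12 = 79 and p = 19.75.
Check: U(19.75, 144) = 115.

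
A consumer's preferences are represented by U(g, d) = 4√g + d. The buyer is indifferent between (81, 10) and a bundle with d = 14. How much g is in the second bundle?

U(81, 10) = 46.
Set U(g, 14) = 46 and solve.
With d = 14: 4√g = 46 − 14 = 32, so √g = 8 and g = 64.
Check: U(64, 14) = 46.

g = 64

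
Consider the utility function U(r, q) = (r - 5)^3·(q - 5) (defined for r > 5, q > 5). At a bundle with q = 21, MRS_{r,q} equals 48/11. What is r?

MU_r = 3·(r−5)^2·(q−5), MU_q = (r−5)^3.
MRS = (3/1)·(q−5)/(r−5).
Substitute q = 21: MRS = 48/(r − 5). Setting this equal to 48/11 gives r − 5 = 48/(48/11) = 11, so r = 16.

r = 16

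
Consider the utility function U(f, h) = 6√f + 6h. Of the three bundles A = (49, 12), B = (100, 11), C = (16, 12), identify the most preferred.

Bundle B

Evaluate utility at each bundle:
U(A) = 114.000.
U(B) = 126.000.
U(C) = 96.000.
Highest utility is B, so B ≻ A ≻ C.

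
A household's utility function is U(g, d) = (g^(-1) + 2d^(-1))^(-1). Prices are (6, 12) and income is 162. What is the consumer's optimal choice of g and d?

g* = 9, d* = 9

For CES with ρ = -1, MRS = (1/2)·(d/g)^2.
Tangency: set MRS = p_g/p_d = 6/12 = 0.5.
So (d/g)^2 = 1; taking the square root, d/g = 1, i.e. d = g.
Substitute into the budget 6·g + 12·d = 162: 18·g = 162, so g* = 9 and d* = 9.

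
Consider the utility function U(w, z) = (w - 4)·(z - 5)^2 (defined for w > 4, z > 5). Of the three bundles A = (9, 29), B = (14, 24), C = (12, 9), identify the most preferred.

Bundle B

Evaluate utility at each bundle:
U(A) = 2880.
U(B) = 3610.
U(C) = 128.
Highest utility is B, so B ≻ A ≻ C.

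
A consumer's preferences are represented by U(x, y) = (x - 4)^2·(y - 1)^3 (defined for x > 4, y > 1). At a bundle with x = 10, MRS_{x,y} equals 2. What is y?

y = 19

MU_x = 2·(x−4)·(y−1)^3, MU_y = 3·(x−4)^2·(y−1)^2.
MRS = (2/3)·(y−1)/(x−4).
Substitute x = 10: MRS = (y − 1)/9. Setting this equal to 2 gives y − 1 = 2·9 = 18, so y = 19.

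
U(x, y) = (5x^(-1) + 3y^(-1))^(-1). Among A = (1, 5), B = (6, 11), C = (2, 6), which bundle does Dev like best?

Bundle B

Evaluate utility at each bundle:
U(A) = 0.179.
U(B) = 0.904.
U(C) = 0.333.
Highest utility is B, so B ≻ C ≻ A.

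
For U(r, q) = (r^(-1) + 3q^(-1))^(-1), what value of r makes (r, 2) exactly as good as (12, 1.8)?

r = 4

U depends on (r, q) only through S = r^(-1) + 3q^(-1), so equal utility means equal S. At (12, 1.8): S = 1.75.
With q = 2: 3·2^(-1) = 1.5, so r^(-1) = 1.75 − 1.5 = 0.25.
Hence r = 1/0.25 = 4.
Check: U(4, 2) = 0.5714.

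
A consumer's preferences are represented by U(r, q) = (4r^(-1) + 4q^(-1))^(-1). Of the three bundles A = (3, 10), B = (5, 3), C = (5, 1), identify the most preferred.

Evaluate utility at each bundle:
U(A) = 0.577.
U(B) = 0.469.
U(C) = 0.208.
Highest utility is A, so A ≻ B ≻ C.

Bundle A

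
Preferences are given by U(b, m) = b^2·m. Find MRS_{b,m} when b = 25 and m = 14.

MU_b = 2·b·m and MU_m = b^2.
MRS = MU_b/MU_m = (2/1)·m/b.
At (25, 14): MRS = 28/25.
So at (25, 14) the consumer would give up 28/25 units of m for one more unit of b.

MRS = 28/25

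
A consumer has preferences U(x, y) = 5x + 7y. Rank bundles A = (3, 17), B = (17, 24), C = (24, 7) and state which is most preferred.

Bundle B

Evaluate utility at each bundle:
U(A) = 134.
U(B) = 253.
U(C) = 169.
Highest utility is B, so B ≻ C ≻ A.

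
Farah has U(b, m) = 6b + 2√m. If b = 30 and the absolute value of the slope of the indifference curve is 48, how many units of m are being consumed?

MU_b = 6, MU_m = 2/(2√m).
MRS = 6 ÷ (2/(2√m)).
MRS depends only on m: 6·√m = 48 ⇒ √m = 48/6 = 8 ⇒ m = 64.

m = 64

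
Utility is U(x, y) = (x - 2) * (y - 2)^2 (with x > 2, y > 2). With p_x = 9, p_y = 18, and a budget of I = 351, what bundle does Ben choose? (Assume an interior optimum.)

x* = 13, y* = 13

MU_x = (y−2)^2, MU_y = 2·(x−2)·(y−2).
MRS = (1/2)·(y−2)/(x−2).
Tangency: set MRS = p_x/p_y = 9/18 = 0.5.
So (1/2)·(y − 2)/(x − 2) = 0.5, i.e. (y − 2) = (x − 2).
Rewrite the budget in excess-of-subsistence terms: 9·(x − 2) + 18·(y − 2) = 351 − 9·2 − 18·2 = 297.
Substituting, 27·(x − 2) = 297, so x − 2 = 11 and x* = 13.
Then y − 2 = 11, so y* = 13.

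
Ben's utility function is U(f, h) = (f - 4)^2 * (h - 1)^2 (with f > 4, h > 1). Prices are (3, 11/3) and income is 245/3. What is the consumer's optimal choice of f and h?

MU_f = 2·(f−4)·(h−1)^2, MU_h = 2·(f−4)^2·(h−1).
MRS = (h−1)/(f−4).
Tangency: set MRS = p_f/p_h = 3/(11/3) = 9/11.
So (h − 1)/(f − 4) = 9/11, i.e. (h − 1) = (9/11)·(f − 4).
Rewrite the budget in excess-of-subsistence terms: 3·(f − 4) + (11/3)·(h − 1) = 245/3 − 3·4 − (11/3)·1 = 66.
Substituting, 6·(f − 4) = 66, so f − 4 = 11 and f* = 15.
Then h − 1 = (9/11)·11 = 9, so h* = 10.

f* = 15, h* = 10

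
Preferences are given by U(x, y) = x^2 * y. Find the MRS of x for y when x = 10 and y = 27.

MRS = 5.4

MU_x = 2·x·y and MU_y = x^2.
MRS = MU_x/MU_y = (2/1)·y/x.
At (10, 27): MRS = 5.4.
That is, one extra unit of x is worth 5.4 units of y at the margin.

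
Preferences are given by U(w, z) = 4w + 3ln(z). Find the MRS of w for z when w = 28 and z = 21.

MRS = 28

MU_w = 4, MU_z = 3/z.
MRS = 4 ÷ (3/z).
At (28, 21): MRS = 28.
So at (28, 21) the consumer would give up 28 units of z for one more unit of w.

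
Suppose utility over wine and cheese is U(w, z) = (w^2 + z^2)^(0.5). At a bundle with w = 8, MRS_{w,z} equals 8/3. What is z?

For CES with ρ = 2, MRS = (z/w)^(-1).
Setting (z/8)^(-1) = 8/3 gives z/8 = 0.375 and z = 3.

z = 3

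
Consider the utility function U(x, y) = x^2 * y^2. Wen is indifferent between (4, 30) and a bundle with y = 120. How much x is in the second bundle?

U(4, 30) = 14400.
Set U(x, 120) = 14400 and solve.
With y = 120: 120^2 = 14400, so x^2 = 14400/14400 = 1; taking the square root, x = 1.
Check: U(1, 120) = 14400.

x = 1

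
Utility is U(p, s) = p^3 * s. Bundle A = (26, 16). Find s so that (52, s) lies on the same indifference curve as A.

U(26, 16) = 281216.
Set U(52, s) = 281216 and solve.
With p = 52: 52^3 = 140608, so s = 281216/140608 = 2.
Check: U(52, 2) = 281216.

s = 2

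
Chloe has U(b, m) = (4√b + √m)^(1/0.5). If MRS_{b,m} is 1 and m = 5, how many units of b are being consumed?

b = 80

For CES with ρ = 0.5, MRS = (4/1)·√(m/b).
Setting (4/1)·√(5/b) = 1 gives √(5/b) = 0.25, so 5/b = 1/16 and b = 80.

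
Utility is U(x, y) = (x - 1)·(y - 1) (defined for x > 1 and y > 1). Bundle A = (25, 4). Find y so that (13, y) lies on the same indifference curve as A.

y = 7

U(25, 4) = 72.
Set U(13, y) = 72 and solve.
With x = 13: (13 − 1) = 12, so (y − 1) = 72/12 = 6.
So y = 1 + 6 = 7.
Check: U(13, 7) = 72.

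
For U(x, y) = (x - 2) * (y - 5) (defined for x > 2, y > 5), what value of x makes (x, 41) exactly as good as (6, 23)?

U(6, 23) = 72.
Set U(x, 41) = 72 and solve.
With y = 41: (41 − 5) = 36, so (x − 2) = 72/36 = 2.
So x = 2 + 2 = 4.
Check: U(4, 41) = 72.

x = 4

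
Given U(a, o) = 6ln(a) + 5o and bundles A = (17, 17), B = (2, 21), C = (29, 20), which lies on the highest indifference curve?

Evaluate utility at each bundle:
U(A) = 101.999.
U(B) = 109.159.
U(C) = 120.204.
Highest utility is C, so C ≻ B ≻ A.

Bundle C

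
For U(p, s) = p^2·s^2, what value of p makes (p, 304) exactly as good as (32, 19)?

U(32, 19) = 369664.
Set U(p, 304) = 369664 and solve.
With s = 304: 304^2 = 92416, so p^2 = 369664/92416 = 4; taking the square root, p = 2.
Check: U(2, 304) = 369664.

p = 2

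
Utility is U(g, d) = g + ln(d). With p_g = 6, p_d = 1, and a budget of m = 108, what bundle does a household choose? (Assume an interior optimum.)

g* = 17, d* = 6

MU_g = 1, MU_d = 1/d.
MRS = 1 ÷ (1/d).
Tangency: set MRS = p_g/p_d = 6/1 = 6.
MRS depends only on d: d = 6 ⇒ d* = 6.
From the budget, 6·g = 108 − 1·6 = 102, so g* = 17.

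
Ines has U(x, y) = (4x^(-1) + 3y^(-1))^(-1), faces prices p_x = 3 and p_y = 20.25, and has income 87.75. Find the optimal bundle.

x* = 9, y* = 3

For CES with ρ = -1, MRS = (4/3)·(y/x)^2.
Tangency: set MRS = p_x/p_y = 3/20.25 = 4/27.
So (y/x)^2 = 1/9; taking the square root, y/x = 1/3, i.e. y = (1/3)·x.
Substitute into the budget 3·x + 20.25·y = 87.75: 9.75·x = 87.75, so x* = 9 and y* = (1/3)·9 = 3.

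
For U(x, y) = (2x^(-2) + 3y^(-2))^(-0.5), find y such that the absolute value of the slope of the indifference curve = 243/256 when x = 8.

y = 9

For CES with ρ = -2, MRS = (2/3)·(y/x)^3.
Setting (2/3)·(y/8)^3 = 243/256 gives (y/8)^3 = 729/512, so y/8 = 1.125 and y = 9.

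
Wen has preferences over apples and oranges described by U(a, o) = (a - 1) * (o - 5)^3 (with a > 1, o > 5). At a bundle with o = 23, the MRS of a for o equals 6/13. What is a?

a = 14

MU_a = (o−5)^3, MU_o = 3·(a−1)·(o−5)^2.
MRS = (1/3)·(o−5)/(a−1).
Substitute o = 23: MRS = 6/(a − 1). Setting this equal to 6/13 gives a − 1 = 6/(6/13) = 13, so a = 14.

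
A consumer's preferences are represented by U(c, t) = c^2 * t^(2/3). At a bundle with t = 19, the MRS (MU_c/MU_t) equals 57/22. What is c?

MU_c = 2·c·t^(2/3) and MU_t = 2/3·c^2·t^(-1/3).
MRS = MU_c/MU_t = (3)·t/c.
Substitute t = 19: MRS = 57/c. Setting 57/c = 57/22 gives c = 57/(57/22) = 22.

c = 22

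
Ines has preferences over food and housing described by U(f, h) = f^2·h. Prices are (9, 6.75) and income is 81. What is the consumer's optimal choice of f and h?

MU_f = 2·f·h and MU_h = f^2.
MRS = MU_f/MU_h = (2/1)·h/f.
Tangency: set MRS = p_f/p_h = 9/6.75 = 4/3.
So (2/1)·h/f = 4/3, i.e. h = (2/3)·f.
Substitute into the budget 9·f + 6.75·h = 81: 13.5·f = 81, so f* = 6.
Then h* = (2/3)·6 = 4.

f* = 6, h* = 4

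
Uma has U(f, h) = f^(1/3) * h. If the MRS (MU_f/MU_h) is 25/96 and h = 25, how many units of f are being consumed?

MU_f = 1/3·f^(-2/3)·h and MU_h = f^(1/3).
MRS = MU_f/MU_h = (1/3)·h/f.
Substitute h = 25: MRS = (25/3)/f. Setting (25/3)/f = 25/96 gives f = (25/3)/(25/96) = 32.

f = 32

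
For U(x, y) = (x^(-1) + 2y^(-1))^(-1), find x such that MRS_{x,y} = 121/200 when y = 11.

For CES with ρ = -1, MRS = (1/2)·(y/x)^2.
Setting (1/2)·(11/x)^2 = 121/200 gives (11/x)^2 = 121/100, so 11/x = 1.1 and x = 10.

x = 10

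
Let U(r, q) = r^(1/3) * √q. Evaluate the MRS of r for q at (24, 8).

MRS = 2/9

MU_r = 1/3·r^(-2/3)·√q and MU_q = 0.5·r^(1/3)·q^(-0.5).
MRS = MU_r/MU_q = (2/3)·q/r.
At (24, 8): MRS = 2/9.
So at (24, 8) the consumer would give up 2/9 units of q for one more unit of r.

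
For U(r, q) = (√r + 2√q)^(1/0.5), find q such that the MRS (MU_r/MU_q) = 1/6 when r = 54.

For CES with ρ = 0.5, MRS = (1/2)·√(q/r).
Setting (1/2)·√(q/54) = 1/6 gives √(q/54) = 1/3, so q/54 = 1/9 and q = 6.

q = 6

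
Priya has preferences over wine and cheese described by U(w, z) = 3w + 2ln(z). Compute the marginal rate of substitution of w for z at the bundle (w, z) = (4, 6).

MRS = 9

MU_w = 3, MU_z = 2/z.
MRS = 3 ÷ (2/z).
At (4, 6): MRS = 9.
So at (4, 6) the consumer would give up 9 units of z for one more unit of w.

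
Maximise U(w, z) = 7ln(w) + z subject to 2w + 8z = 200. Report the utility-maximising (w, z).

MU_w = 7/w, MU_z = 1.
MRS = 7/w ÷ 1.
Tangency: set MRS = p_w/p_z = 2/8 = 0.25.
MRS depends only on w: 7/w = 0.25 ⇒ w* = 7/0.25 = 28.
From the budget, 8·z = 200 − 2·28 = 144, so z* = 18.

w* = 28, z* = 18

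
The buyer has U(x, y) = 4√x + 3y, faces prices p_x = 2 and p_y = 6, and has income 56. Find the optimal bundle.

MU_x = 4/(2√x), MU_y = 3.
MRS = 4/(2√x) ÷ 3.
Tangency: set MRS = p_x/p_y = 2/6 = 1/3.
MRS depends only on x: (2/3)/√x = 1/3 ⇒ √x = (2/3)/(1/3) = 2 ⇒ x* = 4.
From the budget, 6·y = 56 − 2·4 = 48, so y* = 8.

x* = 4, y* = 8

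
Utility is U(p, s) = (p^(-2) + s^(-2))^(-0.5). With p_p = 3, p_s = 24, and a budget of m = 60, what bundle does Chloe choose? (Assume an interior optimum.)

For CES with ρ = -2, MRS = (s/p)^3.
Tangency: set MRS = p_p/p_s = 3/24 = 0.125.
So (s/p)^3 = 0.125; taking the cube root, s/p = 0.5, i.e. s = 0.5·p.
Substitute into the budget 3·p + 24·s = 60: 15·p = 60, so p* = 4 and s* = 0.5·4 = 2.

p* = 4, s* = 2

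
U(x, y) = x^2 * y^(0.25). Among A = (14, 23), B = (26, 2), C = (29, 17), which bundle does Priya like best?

Bundle C

Evaluate utility at each bundle:
U(A) = 429.228.
U(B) = 803.904.
U(C) = 1707.687.
Highest utility is C, so C ≻ B ≻ A.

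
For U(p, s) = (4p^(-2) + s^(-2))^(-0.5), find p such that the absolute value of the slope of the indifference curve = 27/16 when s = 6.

p = 8

For CES with ρ = -2, MRS = (4/1)·(s/p)^3.
Setting (4/1)·(6/p)^3 = 27/16 gives (6/p)^3 = 27/64, so 6/p = 0.75 and p = 8.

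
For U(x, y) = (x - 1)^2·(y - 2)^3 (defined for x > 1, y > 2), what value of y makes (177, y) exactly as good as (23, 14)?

y = 5

U(23, 14) = 836352.
Set U(177, y) = 836352 and solve.
With x = 177: (177 − 1)^2 = 30976, so (y − 2)^3 = 836352/30976 = 27.
Taking the cube root (with y > 2): y − 2 = 3, so y = 5.
Check: U(177, 5) = 836352.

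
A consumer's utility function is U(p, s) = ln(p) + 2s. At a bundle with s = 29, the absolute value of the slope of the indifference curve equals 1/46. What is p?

p = 23

MU_p = 1/p, MU_s = 2.
MRS = 1/p ÷ 2.
MRS depends only on p: 0.5/p = 1/46 ⇒ p = 0.5/(1/46) = 23.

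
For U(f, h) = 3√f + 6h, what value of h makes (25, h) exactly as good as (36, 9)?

h = 9.5

U(36, 9) = 72.
Set U(25, h) = 72 and solve.
With f = 25: √25 = 5, so 6h = 72 − 3·5 = 57 and h = 9.5.
Check: U(25, 9.5) = 72.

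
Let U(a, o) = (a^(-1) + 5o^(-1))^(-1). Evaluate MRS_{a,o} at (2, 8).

MRS = 3.2

For CES with ρ = -1, MRS = (1/5)·(o/a)^2.
At (2, 8): MRS = 3.2.
So at (2, 8) the consumer would give up 3.2 units of o for one more unit of a.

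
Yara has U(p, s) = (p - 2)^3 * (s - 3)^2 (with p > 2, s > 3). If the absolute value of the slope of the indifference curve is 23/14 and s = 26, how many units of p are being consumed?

MU_p = 3·(p−2)^2·(s−3)^2, MU_s = 2·(p−2)^3·(s−3).
MRS = (3/2)·(s−3)/(p−2).
Substitute s = 26: MRS = 34.5/(p − 2). Setting this equal to 23/14 gives p − 2 = 34.5/(23/14) = 21, so p = 23.

p = 23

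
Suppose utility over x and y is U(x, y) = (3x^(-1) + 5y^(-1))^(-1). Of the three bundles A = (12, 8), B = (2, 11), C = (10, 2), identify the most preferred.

Bundle A

Evaluate utility at each bundle:
U(A) = 1.143.
U(B) = 0.512.
U(C) = 0.357.
Highest utility is A, so A ≻ B ≻ C.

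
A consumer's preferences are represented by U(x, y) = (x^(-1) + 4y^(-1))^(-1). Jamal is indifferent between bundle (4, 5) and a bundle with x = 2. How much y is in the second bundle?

U depends on (x, y) only through S = x^(-1) + 4y^(-1), so equal utility means equal S. At (4, 5): S = 1.05.
With x = 2: 2^(-1) = 0.5, so 4y^(-1) = 1.05 − 0.5 = 0.55, i.e. y^(-1) = 11/80.
Hence y = 1/(11/80) = 80/11.
Check: U(2, 80/11) = 0.9524.

y = 80/11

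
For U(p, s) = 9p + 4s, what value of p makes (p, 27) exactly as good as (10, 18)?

U(10, 18) = 162.
Set U(p, 27) = 162 and solve.
9p + 4·27 = 162 ⇒ 9p = 54 ⇒ p = 6.
Check: U(6, 27) = 162.

p = 6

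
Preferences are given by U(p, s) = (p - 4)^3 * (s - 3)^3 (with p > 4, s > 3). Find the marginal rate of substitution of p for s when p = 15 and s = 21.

MU_p = 3·(p−4)^2·(s−3)^3, MU_s = 3·(p−4)^3·(s−3)^2.
MRS = (s−3)/(p−4).
At (15, 21): MRS = 18/11.
That is, one extra unit of p is worth 18/11 units of s at the margin.

MRS = 18/11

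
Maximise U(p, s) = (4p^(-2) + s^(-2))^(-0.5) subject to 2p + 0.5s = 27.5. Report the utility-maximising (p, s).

p* = 11, s* = 11

For CES with ρ = -2, MRS = (4/1)·(s/p)^3.
Tangency: set MRS = p_p/p_s = 2/0.5 = 4.
So (s/p)^3 = 1; taking the cube root, s/p = 1, i.e. s = p.
Substitute into the budget 2·p + 0.5·s = 27.5: 2.5·p = 27.5, so p* = 11 and s* = 11.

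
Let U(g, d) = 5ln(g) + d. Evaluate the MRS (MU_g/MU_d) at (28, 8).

MU_g = 5/g, MU_d = 1.
MRS = 5/g ÷ 1.
At (28, 8): MRS = 5/28.
The indifference curve has slope −5/28 at this bundle.

MRS = 5/28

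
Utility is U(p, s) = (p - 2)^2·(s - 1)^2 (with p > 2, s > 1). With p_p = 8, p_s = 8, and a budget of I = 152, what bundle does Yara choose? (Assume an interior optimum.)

MU_p = 2·(p−2)·(s−1)^2, MU_s = 2·(p−2)^2·(s−1).
MRS = (s−1)/(p−2).
Tangency: set MRS = p_p/p_s = 8/8 = 1.
So (s − 1)/(p − 2) = 1, i.e. (s − 1) = (p − 2).
Rewrite the budget in excess-of-subsistence terms: 8·(p − 2) + 8·(s − 1) = 152 − 8·2 − 8·1 = 128.
Substituting, 16·(p − 2) = 128, so p − 2 = 8 and p* = 10.
Then s − 1 = 8, so s* = 9.

p* = 10, s* = 9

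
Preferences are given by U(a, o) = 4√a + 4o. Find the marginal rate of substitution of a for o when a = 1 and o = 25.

MU_a = 4/(2√a), MU_o = 4.
MRS = 4/(2√a) ÷ 4.
At (1, 25): MRS = 0.5.
So at (1, 25) the consumer would give up 0.5 units of o for one more unit of a.

MRS = 0.5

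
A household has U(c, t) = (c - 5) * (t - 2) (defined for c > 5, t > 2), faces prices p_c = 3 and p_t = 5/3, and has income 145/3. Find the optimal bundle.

c* = 10, t* = 11

MU_c = (t−2), MU_t = (c−5).
MRS = (t−2)/(c−5).
Tangency: set MRS = p_c/p_t = 3/(5/3) = 1.8.
So (t − 2)/(c − 5) = 1.8, i.e. (t − 2) = 1.8·(c − 5).
Rewrite the budget in excess-of-subsistence terms: 3·(c − 5) + (5/3)·(t − 2) = 145/3 − 3·5 − (5/3)·2 = 30.
Substituting, 6·(c − 5) = 30, so c − 5 = 5 and c* = 10.
Then t − 2 = 1.8·5 = 9, so t* = 11.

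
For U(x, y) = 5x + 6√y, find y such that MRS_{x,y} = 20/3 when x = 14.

MU_x = 5, MU_y = 6/(2√y).
MRS = 5 ÷ (6/(2√y)).
MRS depends only on y: (5/3)·√y = 20/3 ⇒ √y = (20/3)/(5/3) = 4 ⇒ y = 16.

y = 16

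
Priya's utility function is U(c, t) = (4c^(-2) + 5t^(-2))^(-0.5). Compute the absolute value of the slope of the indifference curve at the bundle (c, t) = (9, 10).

For CES with ρ = -2, MRS = (4/5)·(t/c)^3.
At (9, 10): MRS = 800/729.
So at (9, 10) the consumer would give up 800/729 units of t for one more unit of c.

MRS = 800/729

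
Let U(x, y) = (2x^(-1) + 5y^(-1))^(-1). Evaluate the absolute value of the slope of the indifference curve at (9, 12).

MRS = 32/45

For CES with ρ = -1, MRS = (2/5)·(y/x)^2.
At (9, 12): MRS = 32/45.
So at (9, 12) the consumer would give up 32/45 units of y for one more unit of x.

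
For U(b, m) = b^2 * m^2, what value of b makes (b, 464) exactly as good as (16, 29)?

U(16, 29) = 215296.
Set U(b, 464) = 215296 and solve.
With m = 464: 464^2 = 215296, so b^2 = 215296/215296 = 1; taking the square root, b = 1.
Check: U(1, 464) = 215296.

b = 1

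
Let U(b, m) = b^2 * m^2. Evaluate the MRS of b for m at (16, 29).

MRS = 29/16

MU_b = 2·b·m^2 and MU_m = 2·b^2·m.
MRS = MU_b/MU_m = m/b.
At (16, 29): MRS = 29/16.
That is, one extra unit of b is worth 29/16 units of m at the margin.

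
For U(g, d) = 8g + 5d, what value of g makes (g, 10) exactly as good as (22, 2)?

g = 17

U(22, 2) = 186.
Set U(g, 10) = 186 and solve.
8g + 5·10 = 186 ⇒ 8g = 136 ⇒ g = 17.
Check: U(17, 10) = 186.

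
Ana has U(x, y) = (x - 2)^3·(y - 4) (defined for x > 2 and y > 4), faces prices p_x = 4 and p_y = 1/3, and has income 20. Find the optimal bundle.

x* = 4, y* = 12

MU_x = 3·(x−2)^2·(y−4), MU_y = (x−2)^3.
MRS = (3/1)·(y−4)/(x−2).
Tangency: set MRS = p_x/p_y = 4/(1/3) = 12.
So (3/1)·(y − 4)/(x − 2) = 12, i.e. (y − 4) = 4·(x − 2).
Rewrite the budget in excess-of-subsistence terms: 4·(x − 2) + (1/3)·(y − 4) = 20 − 4·2 − (1/3)·4 = 32/3.
Substituting, (16/3)·(x − 2) = 32/3, so x − 2 = 2 and x* = 4.
Then y − 4 = 4·2 = 8, so y* = 12.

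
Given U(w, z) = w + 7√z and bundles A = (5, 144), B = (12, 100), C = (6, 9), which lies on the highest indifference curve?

Evaluate utility at each bundle:
U(A) = 89.000.
U(B) = 82.000.
U(C) = 27.000.
Highest utility is A, so A ≻ B ≻ C.

Bundle A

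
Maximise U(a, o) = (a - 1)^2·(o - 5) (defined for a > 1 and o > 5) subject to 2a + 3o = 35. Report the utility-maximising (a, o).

MU_a = 2·(a−1)·(o−5), MU_o = (a−1)^2.
MRS = (2/1)·(o−5)/(a−1).
Tangency: set MRS = p_a/p_o = 2/3.
So (2/1)·(o − 5)/(a − 1) = 2/3, i.e. (o − 5) = (1/3)·(a − 1).
Rewrite the budget in excess-of-subsistence terms: 2·(a − 1) + 3·(o − 5) = 35 − 2·1 − 3·5 = 18.
Substituting, 3·(a − 1) = 18, so a − 1 = 6 and a* = 7.
Then o − 5 = (1/3)·6 = 2, so o* = 7.

a* = 7, o* = 7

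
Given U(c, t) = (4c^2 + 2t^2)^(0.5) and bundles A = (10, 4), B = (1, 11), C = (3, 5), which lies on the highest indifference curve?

Evaluate utility at each bundle:
U(A) = 20.785.
U(B) = 15.684.
U(C) = 9.274.
Highest utility is A, so A ≻ B ≻ C.

Bundle A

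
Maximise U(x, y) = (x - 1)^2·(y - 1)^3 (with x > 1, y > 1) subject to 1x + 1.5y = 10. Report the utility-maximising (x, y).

MU_x = 2·(x−1)·(y−1)^3, MU_y = 3·(x−1)^2·(y−1)^2.
MRS = (2/3)·(y−1)/(x−1).
Tangency: set MRS = p_x/p_y = 1/1.5 = 2/3.
So (2/3)·(y − 1)/(x − 1) = 2/3, i.e. (y − 1) = (x − 1).
Rewrite the budget in excess-of-subsistence terms: 1·(x − 1) + 1.5·(y − 1) = 10 − 1·1 − 1.5·1 = 7.5.
Substituting, 2.5·(x − 1) = 7.5, so x − 1 = 3 and x* = 4.
Then y − 1 = 3, so y* = 4.

x* = 4, y* = 4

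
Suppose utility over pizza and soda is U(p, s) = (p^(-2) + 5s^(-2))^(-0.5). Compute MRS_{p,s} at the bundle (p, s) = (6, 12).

For CES with ρ = -2, MRS = (1/5)·(s/p)^3.
At (6, 12): MRS = 1.6.
So at (6, 12) the consumer would give up 1.6 units of s for one more unit of p.

MRS = 1.6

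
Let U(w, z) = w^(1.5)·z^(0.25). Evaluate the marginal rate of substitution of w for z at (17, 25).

MU_w = 1.5·√w·z^(0.25) and MU_z = 0.25·w^(1.5)·z^(-0.75).
MRS = MU_w/MU_z = (6)·z/w.
At (17, 25): MRS = 150/17.
So at (17, 25) the consumer would give up 150/17 units of z for one more unit of w.

MRS = 150/17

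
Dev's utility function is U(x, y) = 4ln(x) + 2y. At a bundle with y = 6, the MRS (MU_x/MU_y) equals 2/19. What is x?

MU_x = 4/x, MU_y = 2.
MRS = 4/x ÷ 2.
MRS depends only on x: 2/x = 2/19 ⇒ x = 2/(2/19) = 19.

x = 19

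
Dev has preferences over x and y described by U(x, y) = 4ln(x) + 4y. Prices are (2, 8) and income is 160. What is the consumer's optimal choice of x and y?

MU_x = 4/x, MU_y = 4.
MRS = 4/x ÷ 4.
Tangency: set MRS = p_x/p_y = 2/8 = 0.25.
MRS depends only on x: 1/x = 0.25 ⇒ x* = 1/0.25 = 4.
From the budget, 8·y = 160 − 2·4 = 152, so y* = 19.

x* = 4, y* = 19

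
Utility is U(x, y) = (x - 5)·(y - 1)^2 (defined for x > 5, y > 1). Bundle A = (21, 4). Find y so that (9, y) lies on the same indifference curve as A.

y = 7

U(21, 4) = 144.
Set U(9, y) = 144 and solve.
With x = 9: (9 − 5) = 4, so (y − 1)^2 = 144/4 = 36.
Taking the square root (with y > 1): y − 1 = 6, so y = 7.
Check: U(9, 7) = 144.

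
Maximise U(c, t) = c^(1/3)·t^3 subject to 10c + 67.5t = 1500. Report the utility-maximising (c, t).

MU_c = 1/3·c^(-2/3)·t^3 and MU_t = 3·c^(1/3)·t^2.
MRS = MU_c/MU_t = (1/9)·t/c.
Tangency: set MRS = p_c/p_t = 10/67.5 = 4/27.
So (1/9)·t/c = 4/27, i.e. t = (4/3)·c.
Substitute into the budget 10·c + 67.5·t = 1500: 100·c = 1500, so c* = 15.
Then t* = (4/3)·15 = 20.

c* = 15, t* = 20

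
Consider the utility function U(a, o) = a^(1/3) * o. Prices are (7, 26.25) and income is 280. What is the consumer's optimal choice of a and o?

MU_a = 1/3·a^(-2/3)·o and MU_o = a^(1/3).
MRS = MU_a/MU_o = (1/3)·o/a.
Tangency: set MRS = p_a/p_o = 7/26.25 = 4/15.
So (1/3)·o/a = 4/15, i.e. o = 0.8·a.
Substitute into the budget 7·a + 26.25·o = 280: 28·a = 280, so a* = 10.
Then o* = 0.8·10 = 8.

a* = 10, o* = 8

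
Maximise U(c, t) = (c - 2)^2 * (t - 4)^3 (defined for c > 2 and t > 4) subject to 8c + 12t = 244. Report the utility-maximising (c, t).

MU_c = 2·(c−2)·(t−4)^3, MU_t = 3·(c−2)^2·(t−4)^2.
MRS = (2/3)·(t−4)/(c−2).
Tangency: set MRS = p_c/p_t = 8/12 = 2/3.
So (2/3)·(t − 4)/(c − 2) = 2/3, i.e. (t − 4) = (c − 2).
Rewrite the budget in excess-of-subsistence terms: 8·(c − 2) + 12·(t − 4) = 244 − 8·2 − 12·4 = 180.
Substituting, 20·(c − 2) = 180, so c − 2 = 9 and c* = 11.
Then t − 4 = 9, so t* = 13.

c* = 11, t* = 13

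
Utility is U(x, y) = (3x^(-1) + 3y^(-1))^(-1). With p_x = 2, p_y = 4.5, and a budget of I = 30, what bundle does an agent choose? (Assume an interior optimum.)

x* = 6, y* = 4

For CES with ρ = -1, MRS = (y/x)^2.
Tangency: set MRS = p_x/p_y = 2/4.5 = 4/9.
So (y/x)^2 = 4/9; taking the square root, y/x = 2/3, i.e. y = (2/3)·x.
Substitute into the budget 2·x + 4.5·y = 30: 5·x = 30, so x* = 6 and y* = (2/3)·6 = 4.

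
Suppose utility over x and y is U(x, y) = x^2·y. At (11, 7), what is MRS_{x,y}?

MU_x = 2·x·y and MU_y = x^2.
MRS = MU_x/MU_y = (2/1)·y/x.
At (11, 7): MRS = 14/11.
That is, one extra unit of x is worth 14/11 units of y at the margin.

MRS = 14/11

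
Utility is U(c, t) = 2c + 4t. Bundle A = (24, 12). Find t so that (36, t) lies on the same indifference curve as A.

U(24, 12) = 96.
Set U(36, t) = 96 and solve.
2·36 + 4t = 96 ⇒ 4t = 24 ⇒ t = 6.
Check: U(36, 6) = 96.

t = 6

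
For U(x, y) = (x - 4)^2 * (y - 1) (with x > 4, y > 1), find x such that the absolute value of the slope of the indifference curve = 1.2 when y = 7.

MU_x = 2·(x−4)·(y−1), MU_y = (x−4)^2.
MRS = (2/1)·(y−1)/(x−4).
Substitute y = 7: MRS = 12/(x − 4). Setting this equal to 1.2 gives x − 4 = 12/1.2 = 10, so x = 14.

x = 14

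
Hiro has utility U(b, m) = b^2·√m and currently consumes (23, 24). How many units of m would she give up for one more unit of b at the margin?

MU_b = 2·b·√m and MU_m = 0.5·b^2·m^(-0.5).
MRS = MU_b/MU_m = (4)·m/b.
At (23, 24): MRS = 96/23.
So at (23, 24) the consumer would give up 96/23 units of m for one more unit of b.

MRS = 96/23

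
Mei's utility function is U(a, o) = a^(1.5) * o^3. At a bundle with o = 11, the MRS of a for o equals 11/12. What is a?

a = 6

MU_a = 1.5·√a·o^3 and MU_o = 3·a^(1.5)·o^2.
MRS = MU_a/MU_o = (0.5)·o/a.
Substitute o = 11: MRS = 5.5/a. Setting 5.5/a = 11/12 gives a = 5.5/(11/12) = 6.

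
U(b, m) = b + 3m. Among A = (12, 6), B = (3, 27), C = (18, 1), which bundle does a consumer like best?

Evaluate utility at each bundle:
U(A) = 30.
U(B) = 84.
U(C) = 21.
Highest utility is B, so B ≻ A ≻ C.

Bundle B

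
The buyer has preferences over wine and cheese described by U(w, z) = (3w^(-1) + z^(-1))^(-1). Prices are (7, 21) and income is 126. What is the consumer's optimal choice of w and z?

For CES with ρ = -1, MRS = (3/1)·(z/w)^2.
Tangency: set MRS = p_w/p_z = 7/21 = 1/3.
So (z/w)^2 = 1/9; taking the square root, z/w = 1/3, i.e. z = (1/3)·w.
Substitute into the budget 7·w + 21·z = 126: 14·w = 126, so w* = 9 and z* = (1/3)·9 = 3.

w* = 9, z* = 3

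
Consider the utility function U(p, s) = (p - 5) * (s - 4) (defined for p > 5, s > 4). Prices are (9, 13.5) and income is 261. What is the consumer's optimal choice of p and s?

p* = 14, s* = 10

MU_p = (s−4), MU_s = (p−5).
MRS = (s−4)/(p−5).
Tangency: set MRS = p_p/p_s = 9/13.5 = 2/3.
So (s − 4)/(p − 5) = 2/3, i.e. (s − 4) = (2/3)·(p − 5).
Rewrite the budget in excess-of-subsistence terms: 9·(p − 5) + 13.5·(s − 4) = 261 − 9·5 − 13.5·4 = 162.
Substituting, 18·(p − 5) = 162, so p − 5 = 9 and p* = 14.
Then s − 4 = (2/3)·9 = 6, so s* = 10.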